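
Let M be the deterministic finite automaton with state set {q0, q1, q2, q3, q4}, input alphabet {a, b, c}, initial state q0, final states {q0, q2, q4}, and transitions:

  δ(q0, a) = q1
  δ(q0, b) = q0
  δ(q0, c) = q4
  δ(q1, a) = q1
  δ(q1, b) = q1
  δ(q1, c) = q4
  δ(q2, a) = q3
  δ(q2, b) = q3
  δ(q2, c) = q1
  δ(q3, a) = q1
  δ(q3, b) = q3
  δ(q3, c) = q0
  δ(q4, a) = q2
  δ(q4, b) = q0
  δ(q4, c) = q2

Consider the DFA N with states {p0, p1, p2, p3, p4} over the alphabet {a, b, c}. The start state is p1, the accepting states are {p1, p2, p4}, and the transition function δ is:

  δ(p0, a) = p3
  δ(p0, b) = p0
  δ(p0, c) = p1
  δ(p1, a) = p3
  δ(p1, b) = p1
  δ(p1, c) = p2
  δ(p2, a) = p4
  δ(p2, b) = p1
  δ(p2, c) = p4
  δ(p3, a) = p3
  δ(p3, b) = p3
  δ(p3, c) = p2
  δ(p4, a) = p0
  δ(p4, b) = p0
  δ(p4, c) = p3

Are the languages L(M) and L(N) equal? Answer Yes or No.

Exploring the product automaton M × N from the start pair (q0, p1), following both machines on each input symbol, reaches 5 state pairs: (q0, p1), (q1, p3), (q4, p2), (q2, p4), (q3, p0).
M accepts in {q0, q2, q4} and N accepts in {p1, p2, p4}. In every reachable pair the two components are either both accepting — (q0, p1), (q4, p2), (q2, p4) — or both non-accepting, so no string is accepted by exactly one of the machines: L(M) \ L(N) and L(N) \ L(M) are both empty.
Hence every string is accepted by M iff it is accepted by N, and the two languages coincide.

Yes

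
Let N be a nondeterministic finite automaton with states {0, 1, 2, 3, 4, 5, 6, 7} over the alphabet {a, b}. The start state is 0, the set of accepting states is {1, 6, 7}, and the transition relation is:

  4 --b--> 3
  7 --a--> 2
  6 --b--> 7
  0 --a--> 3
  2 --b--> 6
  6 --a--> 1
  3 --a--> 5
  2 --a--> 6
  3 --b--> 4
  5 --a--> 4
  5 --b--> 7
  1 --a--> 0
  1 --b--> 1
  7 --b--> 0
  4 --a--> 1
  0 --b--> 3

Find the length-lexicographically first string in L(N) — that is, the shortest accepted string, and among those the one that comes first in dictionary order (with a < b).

aab

A breadth-first search from 0 reaches an accepting state first via the path 0 → 3 → 5 → 7 on input aab.
No string of length < 3 is accepted (BFS exhausts all shorter strings without reaching an accepting state), and aab is the lexicographically least accepting string of length 3.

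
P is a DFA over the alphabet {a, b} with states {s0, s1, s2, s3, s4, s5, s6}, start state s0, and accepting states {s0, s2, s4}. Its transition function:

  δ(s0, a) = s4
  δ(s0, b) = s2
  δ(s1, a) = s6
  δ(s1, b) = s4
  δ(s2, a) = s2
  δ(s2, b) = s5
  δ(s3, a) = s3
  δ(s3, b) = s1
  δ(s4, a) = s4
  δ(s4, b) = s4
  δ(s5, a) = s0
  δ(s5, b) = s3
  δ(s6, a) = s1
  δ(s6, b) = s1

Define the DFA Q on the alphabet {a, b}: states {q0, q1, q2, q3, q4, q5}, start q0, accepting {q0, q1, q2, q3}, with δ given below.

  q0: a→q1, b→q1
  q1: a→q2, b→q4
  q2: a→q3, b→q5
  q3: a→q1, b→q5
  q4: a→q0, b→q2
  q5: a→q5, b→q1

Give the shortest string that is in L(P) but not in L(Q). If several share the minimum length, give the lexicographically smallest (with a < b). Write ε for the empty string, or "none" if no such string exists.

ab

The string ab is accepted by P but not by Q.
No shorter string lies in the difference, and ab is the lexicographically first length-2 string in L(P) \ L(Q).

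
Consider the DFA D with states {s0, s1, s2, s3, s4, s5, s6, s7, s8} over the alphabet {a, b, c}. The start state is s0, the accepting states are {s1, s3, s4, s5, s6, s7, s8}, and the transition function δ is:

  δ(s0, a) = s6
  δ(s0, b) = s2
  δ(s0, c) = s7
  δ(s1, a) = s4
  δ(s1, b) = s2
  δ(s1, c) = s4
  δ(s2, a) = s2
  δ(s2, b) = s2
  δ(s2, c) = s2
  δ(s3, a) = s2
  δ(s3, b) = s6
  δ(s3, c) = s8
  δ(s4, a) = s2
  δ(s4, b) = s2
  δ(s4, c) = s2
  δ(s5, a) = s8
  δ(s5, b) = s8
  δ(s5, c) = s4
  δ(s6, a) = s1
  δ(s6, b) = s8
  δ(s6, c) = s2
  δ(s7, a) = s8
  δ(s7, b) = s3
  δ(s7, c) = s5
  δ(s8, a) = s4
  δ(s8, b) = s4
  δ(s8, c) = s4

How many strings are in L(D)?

The useful subgraph on states {s0, s1, s3, s4, s5, s6, s7, s8} is acyclic, so L(D) is finite; the longest accepting path visits 6 useful states, giving maximum string length 5.
Counting accepting paths from s0 by length: 2 of length 1, 5 of length 2, 13 of length 3, 11 of length 4, 5 of length 5. Total 36.

36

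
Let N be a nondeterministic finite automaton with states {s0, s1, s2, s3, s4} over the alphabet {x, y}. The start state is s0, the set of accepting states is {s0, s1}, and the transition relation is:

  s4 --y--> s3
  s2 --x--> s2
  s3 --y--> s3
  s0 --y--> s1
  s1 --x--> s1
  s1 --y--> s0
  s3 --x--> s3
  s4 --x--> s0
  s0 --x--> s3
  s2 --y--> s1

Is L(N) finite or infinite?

State s0 is reachable from the start and can reach an accepting state, and it lies on the cycle s0 → s1 → s0.
Traversing that cycle any number of times yields accepted strings of unbounded length, so the language is infinite.

infinite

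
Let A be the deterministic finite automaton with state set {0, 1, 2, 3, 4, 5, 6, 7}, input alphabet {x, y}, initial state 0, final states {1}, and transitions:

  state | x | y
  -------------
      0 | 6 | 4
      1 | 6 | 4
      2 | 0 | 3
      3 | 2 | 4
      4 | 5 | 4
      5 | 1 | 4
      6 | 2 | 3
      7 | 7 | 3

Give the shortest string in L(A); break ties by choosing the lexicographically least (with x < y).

yxx

A breadth-first search from 0 reaches an accepting state first via the path 0 → 4 → 5 → 1 on input yxx.
No string of length < 3 is accepted (BFS exhausts all shorter strings without reaching an accepting state), and yxx is the lexicographically least accepting string of length 3.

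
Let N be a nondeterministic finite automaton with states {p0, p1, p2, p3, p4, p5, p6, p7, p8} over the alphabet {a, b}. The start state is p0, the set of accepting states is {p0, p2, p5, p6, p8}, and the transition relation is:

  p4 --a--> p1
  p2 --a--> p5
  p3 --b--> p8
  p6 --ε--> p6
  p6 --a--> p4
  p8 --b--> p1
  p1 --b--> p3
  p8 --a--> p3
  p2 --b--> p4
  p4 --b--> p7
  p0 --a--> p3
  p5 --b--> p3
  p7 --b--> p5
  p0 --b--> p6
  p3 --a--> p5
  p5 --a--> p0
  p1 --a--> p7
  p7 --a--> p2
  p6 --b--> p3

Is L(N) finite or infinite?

State p3 is reachable from the start and can reach an accepting state, and it lies on the cycle p3 → p8 → p1 → p3.
Traversing that cycle any number of times yields accepted strings of unbounded length, so the language is infinite.

infinite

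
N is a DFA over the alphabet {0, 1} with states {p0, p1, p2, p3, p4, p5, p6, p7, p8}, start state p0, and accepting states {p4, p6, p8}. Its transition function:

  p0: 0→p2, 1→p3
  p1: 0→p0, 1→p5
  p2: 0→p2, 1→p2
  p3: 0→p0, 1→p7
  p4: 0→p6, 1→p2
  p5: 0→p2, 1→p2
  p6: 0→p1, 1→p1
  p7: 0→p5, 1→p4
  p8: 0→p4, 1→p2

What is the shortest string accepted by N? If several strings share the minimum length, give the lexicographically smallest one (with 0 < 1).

A breadth-first search from p0 reaches an accepting state first via the path p0 → p3 → p7 → p4 on input 111.
No string of length < 3 is accepted (BFS exhausts all shorter strings without reaching an accepting state), and 111 is the lexicographically least accepting string of length 3.

111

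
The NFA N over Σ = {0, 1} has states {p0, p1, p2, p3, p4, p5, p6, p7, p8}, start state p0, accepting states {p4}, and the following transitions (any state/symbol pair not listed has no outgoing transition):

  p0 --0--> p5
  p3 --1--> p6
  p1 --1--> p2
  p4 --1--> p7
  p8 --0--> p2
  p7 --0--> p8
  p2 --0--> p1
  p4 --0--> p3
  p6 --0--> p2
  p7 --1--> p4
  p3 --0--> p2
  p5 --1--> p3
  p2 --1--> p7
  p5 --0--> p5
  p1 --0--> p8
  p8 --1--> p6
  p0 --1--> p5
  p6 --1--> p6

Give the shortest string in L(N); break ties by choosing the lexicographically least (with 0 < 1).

A breadth-first search from p0 reaches an accepting state first via the path p0 → p5 → p3 → p2 → p7 → p4 on input 01011.
No string of length < 5 is accepted (BFS exhausts all shorter strings without reaching an accepting state), and 01011 is the lexicographically least accepting string of length 5.

01011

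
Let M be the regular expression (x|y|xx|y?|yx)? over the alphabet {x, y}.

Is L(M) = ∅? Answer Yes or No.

No

The empty string ε matches the expression, so it belongs to L(M).
Since L(M) contains at least one string, it is not empty.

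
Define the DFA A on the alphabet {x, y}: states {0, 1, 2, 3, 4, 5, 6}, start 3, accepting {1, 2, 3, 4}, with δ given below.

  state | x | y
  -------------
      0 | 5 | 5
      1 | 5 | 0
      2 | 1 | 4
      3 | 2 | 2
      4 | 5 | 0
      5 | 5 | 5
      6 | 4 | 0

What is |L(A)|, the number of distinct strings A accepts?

The useful subgraph on states {1, 2, 3, 4} is acyclic, so L(A) is finite; the longest accepting path visits 3 useful states, giving maximum string length 2.
Counting accepting paths from 3 by length: 1 of length 0, 2 of length 1, 4 of length 2. Total 7.

7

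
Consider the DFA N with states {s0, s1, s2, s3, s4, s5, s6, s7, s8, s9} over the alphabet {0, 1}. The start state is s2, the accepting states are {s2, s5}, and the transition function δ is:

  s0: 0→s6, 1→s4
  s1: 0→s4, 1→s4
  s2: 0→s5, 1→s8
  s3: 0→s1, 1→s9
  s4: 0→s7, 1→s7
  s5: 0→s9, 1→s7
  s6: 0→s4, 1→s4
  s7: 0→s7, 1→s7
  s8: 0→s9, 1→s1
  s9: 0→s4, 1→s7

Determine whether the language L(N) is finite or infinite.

finite

The useful states (reachable from s2 and able to reach an accepting state) are {s2, s5}.
Restricted to these states the transition graph has no cycle, so every accepting path has bounded length and L is finite.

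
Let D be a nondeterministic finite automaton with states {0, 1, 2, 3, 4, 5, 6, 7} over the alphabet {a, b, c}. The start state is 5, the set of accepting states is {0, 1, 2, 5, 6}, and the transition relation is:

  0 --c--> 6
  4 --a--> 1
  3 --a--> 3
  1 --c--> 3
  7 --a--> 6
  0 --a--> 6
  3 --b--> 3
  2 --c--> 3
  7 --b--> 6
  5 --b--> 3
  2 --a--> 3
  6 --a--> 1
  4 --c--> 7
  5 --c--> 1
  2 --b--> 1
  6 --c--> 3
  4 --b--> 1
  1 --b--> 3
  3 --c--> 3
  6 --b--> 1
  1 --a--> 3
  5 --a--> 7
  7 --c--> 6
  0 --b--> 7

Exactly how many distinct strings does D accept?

The useful subgraph on states {1, 5, 6, 7} is acyclic, so L(D) is finite; the longest accepting path visits 4 useful states, giving maximum string length 3.
Counting accepting paths from 5 by length: 1 of length 0, 1 of length 1, 3 of length 2, 6 of length 3. Total 11.

11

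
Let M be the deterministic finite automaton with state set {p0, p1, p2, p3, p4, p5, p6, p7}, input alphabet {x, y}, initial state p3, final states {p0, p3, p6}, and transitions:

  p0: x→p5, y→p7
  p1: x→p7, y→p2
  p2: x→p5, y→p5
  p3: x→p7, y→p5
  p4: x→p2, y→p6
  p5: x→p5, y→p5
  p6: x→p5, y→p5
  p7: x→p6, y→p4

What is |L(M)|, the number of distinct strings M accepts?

The useful subgraph on states {p3, p4, p6, p7} is acyclic, so L(M) is finite; the longest accepting path visits 4 useful states, giving maximum string length 3.
Counting accepting paths from p3 by length: 1 of length 0, 1 of length 2, 1 of length 3. Total 3.

3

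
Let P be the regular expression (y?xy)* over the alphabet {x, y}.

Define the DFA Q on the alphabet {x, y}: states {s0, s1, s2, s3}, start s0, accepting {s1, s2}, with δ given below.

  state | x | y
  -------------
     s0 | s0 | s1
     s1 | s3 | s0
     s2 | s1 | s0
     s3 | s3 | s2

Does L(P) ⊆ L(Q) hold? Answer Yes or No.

The empty string ε is in L(P) but not in L(Q).
So L(P) ⊄ L(Q).

No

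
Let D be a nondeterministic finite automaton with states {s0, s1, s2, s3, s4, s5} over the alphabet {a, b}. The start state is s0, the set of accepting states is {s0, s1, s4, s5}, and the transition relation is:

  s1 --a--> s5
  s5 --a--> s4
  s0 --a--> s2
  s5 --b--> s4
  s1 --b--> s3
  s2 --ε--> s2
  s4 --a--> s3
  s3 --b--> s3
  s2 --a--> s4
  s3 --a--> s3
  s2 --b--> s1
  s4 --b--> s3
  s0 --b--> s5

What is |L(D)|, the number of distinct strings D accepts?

The useful subgraph on states {s0, s1, s2, s4, s5} is acyclic, so L(D) is finite; the longest accepting path visits 5 useful states, giving maximum string length 4.
Counting accepting paths from s0 by length: 1 of length 0, 1 of length 1, 4 of length 2, 1 of length 3, 2 of length 4. Total 9.

9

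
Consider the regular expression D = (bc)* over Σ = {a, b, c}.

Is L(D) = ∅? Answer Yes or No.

No

The empty string ε matches the expression, so it belongs to L(D).
Since L(D) contains at least one string, it is not empty.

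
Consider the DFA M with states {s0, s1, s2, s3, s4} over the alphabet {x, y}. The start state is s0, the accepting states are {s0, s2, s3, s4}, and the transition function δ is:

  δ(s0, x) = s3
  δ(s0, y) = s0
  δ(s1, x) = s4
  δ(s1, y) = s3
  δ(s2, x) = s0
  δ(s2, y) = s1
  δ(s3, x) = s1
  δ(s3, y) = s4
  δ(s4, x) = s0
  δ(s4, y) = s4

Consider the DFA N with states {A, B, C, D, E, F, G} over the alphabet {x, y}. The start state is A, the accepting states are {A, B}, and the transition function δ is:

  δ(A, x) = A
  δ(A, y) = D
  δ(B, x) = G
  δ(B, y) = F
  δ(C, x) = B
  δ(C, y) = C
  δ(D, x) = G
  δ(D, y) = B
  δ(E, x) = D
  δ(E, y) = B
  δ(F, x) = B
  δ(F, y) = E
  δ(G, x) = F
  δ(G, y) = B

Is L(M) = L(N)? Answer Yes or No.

The string y is accepted by M but rejected by N.
So L(M) ≠ L(N).

No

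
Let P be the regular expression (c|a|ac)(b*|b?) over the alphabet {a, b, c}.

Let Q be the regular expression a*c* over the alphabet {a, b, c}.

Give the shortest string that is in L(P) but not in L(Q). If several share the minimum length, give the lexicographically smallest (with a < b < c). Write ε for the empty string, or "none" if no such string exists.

ab

The string ab is accepted by P but not by Q.
No shorter string lies in the difference, and ab is the lexicographically first length-2 string in L(P) \ L(Q).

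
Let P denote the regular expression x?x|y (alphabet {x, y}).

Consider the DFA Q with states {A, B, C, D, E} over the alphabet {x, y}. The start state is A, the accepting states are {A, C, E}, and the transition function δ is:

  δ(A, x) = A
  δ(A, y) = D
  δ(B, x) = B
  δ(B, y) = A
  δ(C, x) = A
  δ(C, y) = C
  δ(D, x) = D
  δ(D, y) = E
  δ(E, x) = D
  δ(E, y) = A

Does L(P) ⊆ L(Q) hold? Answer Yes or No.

No

The string y is in L(P) but not in L(Q).
So L(P) ⊄ L(Q).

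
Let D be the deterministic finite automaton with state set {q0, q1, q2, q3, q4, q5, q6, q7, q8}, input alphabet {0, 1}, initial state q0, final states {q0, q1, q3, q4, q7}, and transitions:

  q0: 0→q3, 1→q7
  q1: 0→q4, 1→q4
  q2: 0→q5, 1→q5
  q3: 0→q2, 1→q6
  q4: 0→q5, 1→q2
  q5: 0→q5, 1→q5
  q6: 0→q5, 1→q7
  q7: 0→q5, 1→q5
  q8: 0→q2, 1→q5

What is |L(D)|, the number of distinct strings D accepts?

The useful subgraph on states {q0, q3, q6, q7} is acyclic, so L(D) is finite; the longest accepting path visits 4 useful states, giving maximum string length 3.
Counting accepting paths from q0 by length: 1 of length 0, 2 of length 1, 1 of length 3. Total 4.

4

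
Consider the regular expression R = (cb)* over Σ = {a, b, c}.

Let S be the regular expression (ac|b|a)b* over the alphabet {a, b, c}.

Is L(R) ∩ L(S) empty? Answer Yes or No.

Yes

Converting the expression R to a DFA (subset construction, then merging equivalent states) gives the minimal DFA with states {r0, r1, r2}, start state r0, accepting states {r0} and transitions r0: a→r1, b→r1, c→r2; r1: a→r1, b→r1, c→r1; r2: a→r1, b→r0, c→r1.
Converting the expression S to a DFA (subset construction, then merging equivalent states) gives the minimal DFA with states {s0, s1, s2, s3}, start state s0, accepting states {s1, s2} and transitions s0: a→s1, b→s2, c→s3; s1: a→s3, b→s2, c→s2; s2: a→s3, b→s2, c→s3; s3: a→s3, b→s3, c→s3.
Exploring the product automaton R × S from the start pair (r0, s0), following both machines on each input symbol, reaches 6 state pairs: (r0, s0), (r1, s1), (r1, s2), (r2, s3), (r1, s3), (r0, s3).
R accepts in {r0} and S accepts in {s1, s2}; no reachable pair has both components accepting, so no string drives both machines to acceptance simultaneously and L(R) ∩ L(S) = ∅.
So no string is accepted by both, and the intersection is empty.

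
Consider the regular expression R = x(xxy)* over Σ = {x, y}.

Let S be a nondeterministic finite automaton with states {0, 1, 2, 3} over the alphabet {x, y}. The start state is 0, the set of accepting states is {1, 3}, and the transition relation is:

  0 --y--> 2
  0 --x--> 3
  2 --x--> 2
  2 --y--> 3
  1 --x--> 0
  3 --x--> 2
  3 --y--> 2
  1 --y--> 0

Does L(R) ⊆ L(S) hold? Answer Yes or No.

Yes

Converting the expression R to a DFA (subset construction, then merging equivalent states) gives the minimal DFA with states {r0, r1, r2, r3, r4}, start state r0, accepting states {r1} and transitions r0: x→r1, y→r2; r1: x→r3, y→r2; r2: x→r2, y→r2; r3: x→r4, y→r2; r4: x→r2, y→r1.
Exploring the product automaton R × S from the start pair (r0, 0), following both machines on each input symbol, reaches 6 state pairs: (r0, 0), (r1, 3), (r2, 2), (r3, 2), (r2, 3), (r4, 2).
R accepts in {r1} and S accepts in {1, 3}. The reachable pairs whose R-component is accepting are (r1, 3); in each of them the S-component is accepting too, so the product for L(R) \ L(S) (R-component accepting, S-component rejecting) has no reachable accepting pair and the difference is empty.
Hence every string in L(R) is also in L(S).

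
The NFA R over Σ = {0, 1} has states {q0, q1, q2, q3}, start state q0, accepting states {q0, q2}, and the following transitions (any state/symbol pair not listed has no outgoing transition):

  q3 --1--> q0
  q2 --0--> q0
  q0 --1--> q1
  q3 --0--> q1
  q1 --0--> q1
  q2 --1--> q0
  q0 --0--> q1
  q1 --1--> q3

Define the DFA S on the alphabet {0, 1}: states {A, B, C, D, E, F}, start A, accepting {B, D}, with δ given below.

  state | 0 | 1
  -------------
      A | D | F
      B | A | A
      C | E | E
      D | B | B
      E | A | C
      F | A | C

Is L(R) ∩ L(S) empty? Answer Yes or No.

Exploring the product automaton R × S from the start pair (q0, A), following both machines on each input symbol, reaches 15 state pairs: (q0, A), (q1, D), (q1, F), (q1, B), (q3, B), (q1, A), (q3, C), (q3, A), (q3, F), (q1, E), (q0, E), (q0, F), (q0, C), (q1, C), (q3, E).
R accepts in {q0, q2} and S accepts in {B, D}; no reachable pair has both components accepting, so no string drives both machines to acceptance simultaneously and L(R) ∩ L(S) = ∅.
So no string is accepted by both, and the intersection is empty.

Yes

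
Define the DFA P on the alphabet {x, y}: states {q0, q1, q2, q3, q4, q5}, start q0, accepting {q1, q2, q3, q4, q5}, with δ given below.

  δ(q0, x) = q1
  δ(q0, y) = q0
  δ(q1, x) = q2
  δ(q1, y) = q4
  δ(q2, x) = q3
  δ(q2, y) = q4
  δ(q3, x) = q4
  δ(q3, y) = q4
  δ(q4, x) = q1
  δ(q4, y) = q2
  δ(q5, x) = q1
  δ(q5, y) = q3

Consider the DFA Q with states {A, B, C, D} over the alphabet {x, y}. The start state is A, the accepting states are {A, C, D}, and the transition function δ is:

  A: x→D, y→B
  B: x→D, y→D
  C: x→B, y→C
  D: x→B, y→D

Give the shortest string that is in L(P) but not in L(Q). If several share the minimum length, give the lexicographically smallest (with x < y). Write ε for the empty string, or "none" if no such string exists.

The string xx is accepted by P but not by Q.
No shorter string lies in the difference, and xx is the lexicographically first length-2 string in L(P) \ L(Q).

xx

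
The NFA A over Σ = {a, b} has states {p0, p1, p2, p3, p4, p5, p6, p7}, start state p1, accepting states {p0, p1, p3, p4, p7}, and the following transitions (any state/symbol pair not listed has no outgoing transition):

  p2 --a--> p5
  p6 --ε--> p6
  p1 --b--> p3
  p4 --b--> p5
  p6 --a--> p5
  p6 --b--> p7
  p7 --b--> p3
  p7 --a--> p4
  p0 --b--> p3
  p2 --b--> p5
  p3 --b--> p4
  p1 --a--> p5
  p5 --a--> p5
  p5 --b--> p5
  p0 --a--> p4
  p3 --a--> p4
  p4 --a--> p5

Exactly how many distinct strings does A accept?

4

The useful subgraph on states {p1, p3, p4} is acyclic, so L(A) is finite; the longest accepting path visits 3 useful states, giving maximum string length 2.
Counting accepting paths from p1 by length: 1 of length 0, 1 of length 1, 2 of length 2. Total 4.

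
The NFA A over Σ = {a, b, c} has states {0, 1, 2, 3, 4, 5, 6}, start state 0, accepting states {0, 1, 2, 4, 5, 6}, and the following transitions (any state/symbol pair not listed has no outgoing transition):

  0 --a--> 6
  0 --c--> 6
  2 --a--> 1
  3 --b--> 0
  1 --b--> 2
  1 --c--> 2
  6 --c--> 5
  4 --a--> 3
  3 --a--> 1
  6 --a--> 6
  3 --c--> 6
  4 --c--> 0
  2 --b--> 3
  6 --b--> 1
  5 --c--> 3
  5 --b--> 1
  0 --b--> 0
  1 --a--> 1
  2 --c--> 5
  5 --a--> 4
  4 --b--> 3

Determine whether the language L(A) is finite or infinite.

infinite

State 0 is reachable from the start and can reach an accepting state, and it lies on the cycle 0 → 0.
Traversing that cycle any number of times yields accepted strings of unbounded length, so the language is infinite.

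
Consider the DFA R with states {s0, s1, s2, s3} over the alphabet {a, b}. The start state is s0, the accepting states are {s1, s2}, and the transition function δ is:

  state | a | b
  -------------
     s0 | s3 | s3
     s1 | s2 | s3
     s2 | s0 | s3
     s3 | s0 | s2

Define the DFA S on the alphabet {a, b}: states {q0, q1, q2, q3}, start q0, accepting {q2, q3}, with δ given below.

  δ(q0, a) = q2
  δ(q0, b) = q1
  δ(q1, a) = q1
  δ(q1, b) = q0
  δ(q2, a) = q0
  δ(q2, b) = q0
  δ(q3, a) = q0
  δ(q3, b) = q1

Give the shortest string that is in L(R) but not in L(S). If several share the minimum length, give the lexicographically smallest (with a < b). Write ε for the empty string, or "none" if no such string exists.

The string ab is accepted by R but not by S.
No shorter string lies in the difference, and ab is the lexicographically first length-2 string in L(R) \ L(S).

ab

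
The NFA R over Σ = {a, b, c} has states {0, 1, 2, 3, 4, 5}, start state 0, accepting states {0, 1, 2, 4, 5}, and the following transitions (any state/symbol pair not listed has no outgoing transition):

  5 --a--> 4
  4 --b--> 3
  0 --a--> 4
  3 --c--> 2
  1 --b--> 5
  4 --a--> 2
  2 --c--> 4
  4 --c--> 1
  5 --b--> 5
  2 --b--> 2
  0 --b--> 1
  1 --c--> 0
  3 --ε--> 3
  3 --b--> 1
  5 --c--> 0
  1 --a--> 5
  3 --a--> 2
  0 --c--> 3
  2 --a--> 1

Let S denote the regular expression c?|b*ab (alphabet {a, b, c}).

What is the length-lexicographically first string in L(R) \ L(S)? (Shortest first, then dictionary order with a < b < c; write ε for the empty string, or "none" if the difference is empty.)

The string a is accepted by R but not by S.
No shorter string lies in the difference, and a is the lexicographically first length-1 string in L(R) \ L(S).

a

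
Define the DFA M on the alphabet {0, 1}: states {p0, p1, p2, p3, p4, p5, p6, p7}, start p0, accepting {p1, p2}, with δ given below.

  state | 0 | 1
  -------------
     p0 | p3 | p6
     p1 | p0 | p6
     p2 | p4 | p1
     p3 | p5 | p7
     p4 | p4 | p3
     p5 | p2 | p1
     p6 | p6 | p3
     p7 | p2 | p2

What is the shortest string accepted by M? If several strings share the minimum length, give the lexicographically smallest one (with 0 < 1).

000

A breadth-first search from p0 reaches an accepting state first via the path p0 → p3 → p5 → p2 on input 000.
No string of length < 3 is accepted (BFS exhausts all shorter strings without reaching an accepting state), and 000 is the lexicographically least accepting string of length 3.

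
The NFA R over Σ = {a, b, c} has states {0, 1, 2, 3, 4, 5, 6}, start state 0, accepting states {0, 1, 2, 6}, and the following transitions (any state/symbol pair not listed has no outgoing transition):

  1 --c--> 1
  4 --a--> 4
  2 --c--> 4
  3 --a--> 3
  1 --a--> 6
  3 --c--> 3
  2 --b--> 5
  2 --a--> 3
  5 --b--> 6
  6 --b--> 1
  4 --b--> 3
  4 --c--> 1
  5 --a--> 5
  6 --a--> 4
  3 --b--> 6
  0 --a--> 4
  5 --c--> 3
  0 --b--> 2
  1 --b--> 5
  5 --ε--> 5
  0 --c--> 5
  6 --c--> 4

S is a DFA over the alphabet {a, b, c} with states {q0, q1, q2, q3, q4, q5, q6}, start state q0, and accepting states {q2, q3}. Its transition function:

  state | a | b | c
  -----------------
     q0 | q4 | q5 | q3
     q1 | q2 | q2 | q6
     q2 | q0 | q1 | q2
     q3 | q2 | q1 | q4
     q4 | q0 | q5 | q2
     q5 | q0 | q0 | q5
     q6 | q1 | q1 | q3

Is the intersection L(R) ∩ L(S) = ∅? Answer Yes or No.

The string ac is accepted by both R and S.
Hence L(R) ∩ L(S) ≠ ∅.

No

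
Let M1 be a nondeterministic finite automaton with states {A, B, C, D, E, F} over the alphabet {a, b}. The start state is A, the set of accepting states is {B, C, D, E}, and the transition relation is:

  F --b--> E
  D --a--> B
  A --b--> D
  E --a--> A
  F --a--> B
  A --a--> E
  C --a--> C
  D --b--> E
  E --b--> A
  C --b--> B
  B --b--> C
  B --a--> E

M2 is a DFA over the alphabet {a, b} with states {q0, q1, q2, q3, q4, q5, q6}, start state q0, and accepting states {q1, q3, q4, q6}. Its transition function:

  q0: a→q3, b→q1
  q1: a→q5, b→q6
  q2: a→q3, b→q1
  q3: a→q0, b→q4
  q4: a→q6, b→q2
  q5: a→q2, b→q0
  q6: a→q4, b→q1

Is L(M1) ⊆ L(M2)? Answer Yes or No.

The string ba is in L(M1) but not in L(M2).
So L(M1) ⊄ L(M2).

No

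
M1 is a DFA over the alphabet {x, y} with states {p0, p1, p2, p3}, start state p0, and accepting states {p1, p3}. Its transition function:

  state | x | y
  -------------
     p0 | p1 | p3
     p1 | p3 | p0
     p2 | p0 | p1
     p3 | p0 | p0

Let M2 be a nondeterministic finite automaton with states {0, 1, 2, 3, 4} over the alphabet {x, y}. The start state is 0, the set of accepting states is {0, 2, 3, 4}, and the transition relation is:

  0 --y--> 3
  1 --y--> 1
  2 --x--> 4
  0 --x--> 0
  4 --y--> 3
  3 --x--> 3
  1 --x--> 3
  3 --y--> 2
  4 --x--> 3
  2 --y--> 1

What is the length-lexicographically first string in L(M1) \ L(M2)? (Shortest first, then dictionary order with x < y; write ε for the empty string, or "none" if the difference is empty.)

yyy

The string yyy is accepted by M1 but not by M2.
No shorter string lies in the difference, and yyy is the lexicographically first length-3 string in L(M1) \ L(M2).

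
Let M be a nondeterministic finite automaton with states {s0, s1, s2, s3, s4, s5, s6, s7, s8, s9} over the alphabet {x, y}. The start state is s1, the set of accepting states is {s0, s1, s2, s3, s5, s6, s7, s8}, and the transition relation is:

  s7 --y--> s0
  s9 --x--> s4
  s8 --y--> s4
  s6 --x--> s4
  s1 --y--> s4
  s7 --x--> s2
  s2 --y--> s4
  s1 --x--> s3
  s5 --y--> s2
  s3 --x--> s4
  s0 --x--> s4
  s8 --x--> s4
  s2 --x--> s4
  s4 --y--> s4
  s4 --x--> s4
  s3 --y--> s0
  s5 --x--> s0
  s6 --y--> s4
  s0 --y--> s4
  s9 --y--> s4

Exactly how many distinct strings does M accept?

3

The useful subgraph on states {s0, s1, s3} is acyclic, so L(M) is finite; the longest accepting path visits 3 useful states, giving maximum string length 2.
Counting accepting paths from s1 by length: 1 of length 0, 1 of length 1, 1 of length 2. Total 3.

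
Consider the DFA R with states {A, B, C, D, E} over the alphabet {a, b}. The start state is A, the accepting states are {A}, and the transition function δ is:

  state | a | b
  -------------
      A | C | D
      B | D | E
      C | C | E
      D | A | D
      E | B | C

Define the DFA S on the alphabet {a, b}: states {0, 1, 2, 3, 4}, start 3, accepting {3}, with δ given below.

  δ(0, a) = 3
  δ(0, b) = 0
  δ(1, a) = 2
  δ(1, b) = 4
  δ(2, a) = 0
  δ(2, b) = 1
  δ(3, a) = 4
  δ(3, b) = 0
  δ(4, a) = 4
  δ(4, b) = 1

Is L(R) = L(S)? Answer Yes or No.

Exploring the product automaton R × S from the start pair (A, 3), following both machines on each input symbol, reaches 5 state pairs: (A, 3), (C, 4), (D, 0), (E, 1), (B, 2).
R accepts in {A} and S accepts in {3}. In every reachable pair the two components are either both accepting — (A, 3) — or both non-accepting, so no string is accepted by exactly one of the machines: L(R) \ L(S) and L(S) \ L(R) are both empty.
Hence every string is accepted by R iff it is accepted by S, and the two languages coincide.

Yes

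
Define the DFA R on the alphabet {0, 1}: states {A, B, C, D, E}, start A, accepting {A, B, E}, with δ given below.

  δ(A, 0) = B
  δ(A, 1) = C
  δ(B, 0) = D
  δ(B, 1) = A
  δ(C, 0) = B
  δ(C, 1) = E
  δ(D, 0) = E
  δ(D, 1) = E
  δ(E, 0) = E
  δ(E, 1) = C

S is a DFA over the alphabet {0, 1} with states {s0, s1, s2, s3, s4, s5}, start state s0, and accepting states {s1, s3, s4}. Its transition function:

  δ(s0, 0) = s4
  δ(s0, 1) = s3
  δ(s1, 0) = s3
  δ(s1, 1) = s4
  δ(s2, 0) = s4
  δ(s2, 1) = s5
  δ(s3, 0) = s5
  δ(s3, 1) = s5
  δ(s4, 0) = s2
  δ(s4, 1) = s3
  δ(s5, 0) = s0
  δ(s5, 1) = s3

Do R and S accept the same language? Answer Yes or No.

No

The empty string ε is accepted by R but rejected by S.
So L(R) ≠ L(S).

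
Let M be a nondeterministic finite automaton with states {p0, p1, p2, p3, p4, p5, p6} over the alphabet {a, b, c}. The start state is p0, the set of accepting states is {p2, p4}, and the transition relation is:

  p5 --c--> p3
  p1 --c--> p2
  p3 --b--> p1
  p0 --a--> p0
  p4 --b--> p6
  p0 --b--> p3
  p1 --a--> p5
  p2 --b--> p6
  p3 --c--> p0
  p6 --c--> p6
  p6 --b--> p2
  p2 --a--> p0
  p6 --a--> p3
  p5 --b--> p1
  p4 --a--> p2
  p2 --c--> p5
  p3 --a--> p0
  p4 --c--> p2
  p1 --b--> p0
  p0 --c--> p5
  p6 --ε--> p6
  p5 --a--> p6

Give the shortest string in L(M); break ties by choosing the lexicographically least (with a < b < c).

bbc

A breadth-first search from p0 reaches an accepting state first via the path p0 → p3 → p1 → p2 on input bbc.
No string of length < 3 is accepted (BFS exhausts all shorter strings without reaching an accepting state), and bbc is the lexicographically least accepting string of length 3.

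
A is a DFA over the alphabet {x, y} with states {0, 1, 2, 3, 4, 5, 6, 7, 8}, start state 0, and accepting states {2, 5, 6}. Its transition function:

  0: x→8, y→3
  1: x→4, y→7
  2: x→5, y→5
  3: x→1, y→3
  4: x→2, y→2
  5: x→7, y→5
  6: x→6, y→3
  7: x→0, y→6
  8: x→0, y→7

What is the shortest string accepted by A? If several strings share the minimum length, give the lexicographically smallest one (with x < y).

xyy

A breadth-first search from 0 reaches an accepting state first via the path 0 → 8 → 7 → 6 on input xyy.
No string of length < 3 is accepted (BFS exhausts all shorter strings without reaching an accepting state), and xyy is the lexicographically least accepting string of length 3.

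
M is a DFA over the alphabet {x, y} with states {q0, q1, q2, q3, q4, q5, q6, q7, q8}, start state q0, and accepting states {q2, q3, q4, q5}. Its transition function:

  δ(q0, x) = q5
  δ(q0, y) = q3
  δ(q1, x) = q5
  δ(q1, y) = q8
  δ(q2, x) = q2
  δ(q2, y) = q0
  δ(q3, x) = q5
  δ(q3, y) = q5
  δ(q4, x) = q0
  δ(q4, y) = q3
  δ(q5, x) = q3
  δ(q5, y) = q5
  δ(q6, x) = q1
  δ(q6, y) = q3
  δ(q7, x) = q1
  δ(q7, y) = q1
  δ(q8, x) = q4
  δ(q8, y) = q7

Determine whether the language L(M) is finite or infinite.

State q3 is reachable from the start and can reach an accepting state, and it lies on the cycle q3 → q5 → q3.
Traversing that cycle any number of times yields accepted strings of unbounded length, so the language is infinite.

infinite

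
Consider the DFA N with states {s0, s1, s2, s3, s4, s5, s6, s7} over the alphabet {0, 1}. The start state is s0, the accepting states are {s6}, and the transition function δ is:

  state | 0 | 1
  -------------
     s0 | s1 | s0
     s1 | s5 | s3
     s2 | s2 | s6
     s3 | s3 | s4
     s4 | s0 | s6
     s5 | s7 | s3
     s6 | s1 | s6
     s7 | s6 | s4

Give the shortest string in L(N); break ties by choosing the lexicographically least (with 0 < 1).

0000

A breadth-first search from s0 reaches an accepting state first via the path s0 → s1 → s5 → s7 → s6 on input 0000.
No string of length < 4 is accepted (BFS exhausts all shorter strings without reaching an accepting state), and 0000 is the lexicographically least accepting string of length 4.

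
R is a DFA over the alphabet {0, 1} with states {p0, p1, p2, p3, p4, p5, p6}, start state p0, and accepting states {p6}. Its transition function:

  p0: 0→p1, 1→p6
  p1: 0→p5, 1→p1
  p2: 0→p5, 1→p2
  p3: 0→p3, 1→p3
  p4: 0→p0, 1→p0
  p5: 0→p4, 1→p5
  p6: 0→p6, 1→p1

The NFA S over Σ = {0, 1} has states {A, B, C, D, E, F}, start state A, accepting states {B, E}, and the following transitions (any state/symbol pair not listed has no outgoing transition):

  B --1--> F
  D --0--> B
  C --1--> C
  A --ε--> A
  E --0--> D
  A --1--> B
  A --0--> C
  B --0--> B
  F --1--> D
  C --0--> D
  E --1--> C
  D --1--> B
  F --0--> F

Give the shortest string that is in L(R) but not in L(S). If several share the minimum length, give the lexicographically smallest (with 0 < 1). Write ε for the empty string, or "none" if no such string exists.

00001

The string 00001 is accepted by R but not by S.
No shorter string lies in the difference, and 00001 is the lexicographically first length-5 string in L(R) \ L(S).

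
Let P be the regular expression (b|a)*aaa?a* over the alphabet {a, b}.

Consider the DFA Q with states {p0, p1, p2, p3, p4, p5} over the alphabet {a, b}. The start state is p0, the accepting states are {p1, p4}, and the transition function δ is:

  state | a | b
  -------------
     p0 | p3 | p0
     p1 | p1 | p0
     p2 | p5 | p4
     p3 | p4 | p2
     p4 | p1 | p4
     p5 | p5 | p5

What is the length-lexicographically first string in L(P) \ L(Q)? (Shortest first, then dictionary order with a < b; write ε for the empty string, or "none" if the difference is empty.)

abaa

The string abaa is accepted by P but not by Q.
No shorter string lies in the difference, and abaa is the lexicographically first length-4 string in L(P) \ L(Q).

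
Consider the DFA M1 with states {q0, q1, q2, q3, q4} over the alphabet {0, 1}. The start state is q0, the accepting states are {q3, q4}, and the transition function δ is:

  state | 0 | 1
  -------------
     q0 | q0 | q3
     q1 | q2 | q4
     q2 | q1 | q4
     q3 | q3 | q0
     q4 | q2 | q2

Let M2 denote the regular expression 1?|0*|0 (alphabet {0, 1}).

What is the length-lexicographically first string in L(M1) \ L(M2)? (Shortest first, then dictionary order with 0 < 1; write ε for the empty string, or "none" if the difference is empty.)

01

The string 01 is accepted by M1 but not by M2.
No shorter string lies in the difference, and 01 is the lexicographically first length-2 string in L(M1) \ L(M2).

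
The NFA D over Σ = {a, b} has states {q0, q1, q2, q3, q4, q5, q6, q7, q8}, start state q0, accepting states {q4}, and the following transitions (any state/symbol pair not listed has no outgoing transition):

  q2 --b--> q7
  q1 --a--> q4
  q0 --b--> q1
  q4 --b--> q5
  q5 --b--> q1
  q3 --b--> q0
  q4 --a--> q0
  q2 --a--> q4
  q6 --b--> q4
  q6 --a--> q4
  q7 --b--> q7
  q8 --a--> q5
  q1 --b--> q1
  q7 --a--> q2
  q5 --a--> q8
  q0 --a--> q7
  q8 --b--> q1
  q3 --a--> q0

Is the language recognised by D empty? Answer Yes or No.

No

The string ba is accepted: the run q0 → q1 → q4 ends in the accepting state q4.
Since at least one string is accepted, L(D) is not empty.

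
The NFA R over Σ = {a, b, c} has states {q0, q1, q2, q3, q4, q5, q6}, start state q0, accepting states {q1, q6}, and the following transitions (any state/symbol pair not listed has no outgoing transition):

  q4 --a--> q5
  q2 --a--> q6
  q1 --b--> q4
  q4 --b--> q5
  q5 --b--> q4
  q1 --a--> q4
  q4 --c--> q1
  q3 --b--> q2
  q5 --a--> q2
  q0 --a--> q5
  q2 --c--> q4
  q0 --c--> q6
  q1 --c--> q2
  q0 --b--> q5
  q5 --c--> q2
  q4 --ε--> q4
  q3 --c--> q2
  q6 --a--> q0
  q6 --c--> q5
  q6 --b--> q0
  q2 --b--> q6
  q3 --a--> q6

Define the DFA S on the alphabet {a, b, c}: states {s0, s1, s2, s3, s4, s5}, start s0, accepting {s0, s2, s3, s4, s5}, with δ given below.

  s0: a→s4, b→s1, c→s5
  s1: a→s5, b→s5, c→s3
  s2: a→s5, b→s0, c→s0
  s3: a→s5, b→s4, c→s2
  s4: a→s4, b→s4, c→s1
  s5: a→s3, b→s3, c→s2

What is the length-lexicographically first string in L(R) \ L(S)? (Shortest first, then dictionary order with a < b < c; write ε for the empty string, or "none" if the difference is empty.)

The string abc is accepted by R but not by S.
No shorter string lies in the difference, and abc is the lexicographically first length-3 string in L(R) \ L(S).

abc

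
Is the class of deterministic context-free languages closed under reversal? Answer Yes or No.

L = {c bⁿaⁿ : n≥0} ∪ {d b²ⁿaⁿ : n≥0} is a DCFL: the first symbol tells a deterministic PDA whether to pop one or two b's per a. Its reversal Lᴿ = {aⁿbⁿ c : n≥0} ∪ {aⁿb²ⁿ d : n≥0} is not. DCFLs are closed under right quotient by regular languages, and Lᴿ/{c, d} = {aⁿbⁿ : n≥0} ∪ {aⁿb²ⁿ : n≥0} — the standard context-free language accepted by no deterministic PDA (intuitively the machine would have to commit to a b-to-a ratio before the distinguishing marker arrives; formally, a DPDA for it would have a single run on aⁿb²ⁿ, accepting after the prefix aⁿbⁿ and accepting again after n more b's; an ordinary PDA that simulates it on a's and b's and, at any moment when it is accepting, may switch to reading only a fresh letter e while feeding each e to the simulation as a b, would accept aⁱbʲeᵏ (k≥1) exactly when both aⁱbʲ and aⁱbʲ⁺ᵏ are in the language, i.e. its language intersected with the regular set a*b*e⁺ would be exactly {aⁿbⁿeⁿ : n≥1} — impossible, since context-free languages are closed under intersection with regular sets and {aⁿbⁿeⁿ} is not context-free). So Lᴿ cannot be a DCFL.

No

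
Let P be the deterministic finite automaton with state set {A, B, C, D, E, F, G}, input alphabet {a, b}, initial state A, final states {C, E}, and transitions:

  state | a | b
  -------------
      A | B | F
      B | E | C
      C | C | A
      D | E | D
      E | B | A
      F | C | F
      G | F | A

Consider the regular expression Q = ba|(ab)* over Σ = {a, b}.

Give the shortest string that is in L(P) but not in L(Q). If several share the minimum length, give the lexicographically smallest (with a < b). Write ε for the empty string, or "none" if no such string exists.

aa

The string aa is accepted by P but not by Q.
No shorter string lies in the difference, and aa is the lexicographically first length-2 string in L(P) \ L(Q).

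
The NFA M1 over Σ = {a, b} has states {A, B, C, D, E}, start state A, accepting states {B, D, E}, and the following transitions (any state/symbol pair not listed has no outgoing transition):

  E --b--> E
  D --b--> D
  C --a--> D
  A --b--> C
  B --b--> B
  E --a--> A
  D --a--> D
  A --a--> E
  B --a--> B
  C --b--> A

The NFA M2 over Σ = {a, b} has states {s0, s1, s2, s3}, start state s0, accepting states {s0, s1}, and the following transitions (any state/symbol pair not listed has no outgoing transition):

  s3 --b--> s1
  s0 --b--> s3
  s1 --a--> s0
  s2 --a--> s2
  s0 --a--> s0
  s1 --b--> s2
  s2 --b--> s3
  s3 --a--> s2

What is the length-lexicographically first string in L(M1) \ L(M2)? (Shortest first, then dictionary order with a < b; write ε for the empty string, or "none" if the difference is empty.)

The string ab is accepted by M1 but not by M2.
No shorter string lies in the difference, and ab is the lexicographically first length-2 string in L(M1) \ L(M2).

ab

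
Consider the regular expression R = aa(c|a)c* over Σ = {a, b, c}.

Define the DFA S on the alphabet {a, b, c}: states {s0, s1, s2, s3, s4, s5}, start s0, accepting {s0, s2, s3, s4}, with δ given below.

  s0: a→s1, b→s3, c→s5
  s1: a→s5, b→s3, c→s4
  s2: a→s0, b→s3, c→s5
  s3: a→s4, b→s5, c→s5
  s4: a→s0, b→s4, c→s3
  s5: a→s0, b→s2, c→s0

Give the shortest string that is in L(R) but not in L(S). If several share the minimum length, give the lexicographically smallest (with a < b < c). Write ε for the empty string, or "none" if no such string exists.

The string aaac is accepted by R but not by S.
No shorter string lies in the difference, and aaac is the lexicographically first length-4 string in L(R) \ L(S).

aaac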